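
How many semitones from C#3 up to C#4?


Step by step:
Absolute semitone position = octave×12 + chromatic position
C#3: 3×12 + 1 = 37
C#4: 4×12 + 1 = 49
Difference = 49 - 37 = 12
= 12 semitones


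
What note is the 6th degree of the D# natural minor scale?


Let's work it out.
Natural minor scale pattern: W-H-W-W-H-W-W (2-1-2-2-1-2-2 semitones)
Starting from D#:
  D# + 2 semitones → E#
  E# + 1 semitone → F#
  F# + 2 semitones → G#
  G# + 2 semitones → A#
  A# + 1 semitone → B
  B + 2 semitones → C#
  C# + 2 semitones → D#
Scale: D# E# F# G# A# B C#
Degree 6 = B


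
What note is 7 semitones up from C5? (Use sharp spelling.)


Solution.
C5: chromatic position 0 in octave 5 → absolute = 5×12 + 0 = 60
Transpose up 7: 60 + 7 = 67
67 = 5×12 + 7 → G in octave 5
Result = G5


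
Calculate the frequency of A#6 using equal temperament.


Working:
f = 440 × 2^(n/12) where n = semitones from A4
A#6: 25 semitones from A4
f = 440 × 2^(25/12)
f = 1864.66 Hz


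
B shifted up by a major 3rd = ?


Let's work it out.
major 3rd: 3 letter names, 4 semitones
Letter: B + 2 → D
Pitch: B + 4 semitones, spelled as a D → D#
= D#


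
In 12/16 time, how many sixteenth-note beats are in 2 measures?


Solution.
Time signature 12/16: the bottom number 16 means the sixteenth note gets one count
The top number 12 means 12 sixteenth-note beats per measure
Total = 12 × 2 measures
= 24 sixteenth-note beats


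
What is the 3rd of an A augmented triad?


Let's work it out.
Augmented triad = root + major 3rd (4 semitones) + augmented 5th (8 semitones)
A triad on A stacks thirds, so the chord tones use letter names A-C-E
Root: A
Major 3rd above A: C#
Augmented 5th above A: E#
The 3rd = C#


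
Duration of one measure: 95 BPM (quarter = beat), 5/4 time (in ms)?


Let's work it out.
Quarter-note beat duration = 60000 / 95 ms
Beats per measure (5/4) = 5
One measure = 5 × 60000 / 95 = 300000 / 95 ms
= 3157.9 ms


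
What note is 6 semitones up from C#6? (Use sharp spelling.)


Reasoning:
C#6: chromatic position 1 in octave 6 → absolute = 6×12 + 1 = 73
Transpose up 6: 73 + 6 = 79
79 = 6×12 + 7 → G in octave 6
Result = G6


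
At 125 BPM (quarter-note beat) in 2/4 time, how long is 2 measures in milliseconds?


Quarter-note beat duration = 60000 / 125 ms
Beats per measure (2/4) = 2
One measure = 2 × 60000 / 125 = 120000 / 125 ms
2 measures = 2 × 120000 / 125 = 240000 / 125
= 1920.0 ms


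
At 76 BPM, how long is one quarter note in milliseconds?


One quarter-note beat = 60000 / BPM = 60000 / 76 ms
Duration = 60000 / 76
= 789.5 ms


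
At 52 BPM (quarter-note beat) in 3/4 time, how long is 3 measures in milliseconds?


Quarter-note beat duration = 60000 / 52 ms
Beats per measure (3/4) = 3
One measure = 3 × 60000 / 52 = 180000 / 52 ms
3 measures = 3 × 180000 / 52 = 540000 / 52
= 10384.6 ms


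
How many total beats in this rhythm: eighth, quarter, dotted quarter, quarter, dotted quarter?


Reasoning:
Beat values:
  eighth = 0.5 beats
  quarter = 1 beat
  dotted quarter = 1.5 beats
  quarter = 1 beat
  dotted quarter = 1.5 beats
Sum = 0.5 + 1 + 1.5 + 1 + 1.5
= 5.5 beats


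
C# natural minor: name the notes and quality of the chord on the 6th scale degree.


Working:
C# natural minor scale: C# D# E F# G# A B
Diatonic triad on degree 6 stacks scale notes 6, 1, 3: A C# E
A→C# = 4 semitones; A→E = 7 semitones → major triad
= A C# E (major)


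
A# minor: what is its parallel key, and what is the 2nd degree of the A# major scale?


Working:
Parallel keys share the same tonic but differ in mode
A# minor → parallel is A# major
A# major scale: A# B# C## D# E# F## G##
= A# major; 2nd degree = B#


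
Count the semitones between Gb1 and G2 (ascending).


Absolute semitone position = octave×12 + chromatic position
Gb1: 1×12 + 6 = 18
G2: 2×12 + 7 = 31
Difference = 31 - 18 = 13
= 13 semitones


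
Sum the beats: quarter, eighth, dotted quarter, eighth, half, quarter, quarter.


Let's work it out.
Beat values:
  quarter = 1 beat
  eighth = 0.5 beats
  dotted quarter = 1.5 beats
  eighth = 0.5 beats
  half = 2 beats
  quarter = 1 beat
  quarter = 1 beat
Sum = 1 + 0.5 + 1.5 + 0.5 + 2 + 1 + 1
= 7.5 beats


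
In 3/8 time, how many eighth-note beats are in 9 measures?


Reasoning:
Time signature 3/8: the bottom number 8 means the eighth note gets one count
The top number 3 means 3 eighth-note beats per measure
Total = 3 × 9 measures
= 27 eighth-note beats


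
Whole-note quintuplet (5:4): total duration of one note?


Solution.
Quintuplet: 5 notes occupy the space of 4 whole notes
Space = 4 × 4 = 16 beats
Each quintuplet note = 16 / 5 = 16/5 beats
= 16/5 beats


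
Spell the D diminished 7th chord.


Diminished 7th chord = root + minor 3rd + diminished 5th + diminished 7th
Seventh chords stack in thirds, so the letter names are D-F-A-C
Root: D
Minor 3rd above D: F
Diminished 5th above D: Ab
Diminished 7th above D: Cb
Chord = D F Ab Cb


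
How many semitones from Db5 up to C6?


Step by step:
Absolute semitone position = octave×12 + chromatic position
Db5: 5×12 + 1 = 61
C6: 6×12 + 0 = 72
Difference = 72 - 61 = 11
= 11 semitones


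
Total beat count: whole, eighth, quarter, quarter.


Beat values:
  whole = 4 beats
  eighth = 0.5 beats
  quarter = 1 beat
  quarter = 1 beat
Sum = 4 + 0.5 + 1 + 1
= 6.5 beats


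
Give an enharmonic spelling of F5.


Reasoning:
Enharmonic notes sound the same pitch but are spelled with different letter names
F and Gbb name the same pitch class
= Gbb5


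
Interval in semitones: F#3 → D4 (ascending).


Solution.
Absolute semitone position = octave×12 + chromatic position
F#3: 3×12 + 6 = 42
D4: 4×12 + 2 = 50
Difference = 50 - 42 = 8
= 8 semitones


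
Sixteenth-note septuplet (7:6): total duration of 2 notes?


Step by step:
Septuplet: 7 notes occupy the space of 6 sixteenth notes
Space = 6 × 1/4 = 3/2 beats
Each septuplet note = 3/2 / 7 = 3/14 beats
2 notes = 2 × 3/14 = 3/7
= 3/7 beats


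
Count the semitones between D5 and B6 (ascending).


Let's work it out.
Absolute semitone position = octave×12 + chromatic position
D5: 5×12 + 2 = 62
B6: 6×12 + 11 = 83
Difference = 83 - 62 = 21
= 21 semitones


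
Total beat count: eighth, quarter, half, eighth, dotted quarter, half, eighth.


Beat values:
  eighth = 0.5 beats
  quarter = 1 beat
  half = 2 beats
  eighth = 0.5 beats
  dotted quarter = 1.5 beats
  half = 2 beats
  eighth = 0.5 beats
Sum = 0.5 + 1 + 2 + 0.5 + 1.5 + 2 + 0.5
= 8 beats


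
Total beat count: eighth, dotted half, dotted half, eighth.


Beat values:
  eighth = 0.5 beats
  dotted half = 3 beats
  dotted half = 3 beats
  eighth = 0.5 beats
Sum = 0.5 + 3 + 3 + 0.5
= 7 beats


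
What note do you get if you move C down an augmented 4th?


Let's work it out.
augmented 4th: 4 letter names, 6 semitones
Letter: C - 3 → G
Pitch: C - 6 semitones, spelled as a G → Gb
= Gb


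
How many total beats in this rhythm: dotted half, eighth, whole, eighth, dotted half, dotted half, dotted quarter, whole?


Beat values:
  dotted half = 3 beats
  eighth = 0.5 beats
  whole = 4 beats
  eighth = 0.5 beats
  dotted half = 3 beats
  dotted half = 3 beats
  dotted quarter = 1.5 beats
  whole = 4 beats
Sum = 3 + 0.5 + 4 + 0.5 + 3 + 3 + 1.5 + 4
= 19.5 beats


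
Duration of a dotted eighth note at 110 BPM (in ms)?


Working:
One quarter-note beat = 60000 / BPM = 60000 / 110 ms
Dotted eighth note = 3/4 × quarter note
Duration = 3/4 × 60000 / 110 = 45000 / 110
= 409.1 ms


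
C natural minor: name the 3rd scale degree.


Solution.
Natural minor scale pattern: W-H-W-W-H-W-W (2-1-2-2-1-2-2 semitones)
Starting from C:
  C + 2 semitones → D
  D + 1 semitone → Eb
  Eb + 2 semitones → F
  F + 2 semitones → G
  G + 1 semitone → Ab
  Ab + 2 semitones → Bb
  Bb + 2 semitones → C
Scale: C D Eb F G Ab Bb
Degree 3 = Eb


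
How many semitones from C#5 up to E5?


Absolute semitone position = octave×12 + chromatic position
C#5: 5×12 + 1 = 61
E5: 5×12 + 4 = 64
Difference = 64 - 61 = 3
= 3 semitones


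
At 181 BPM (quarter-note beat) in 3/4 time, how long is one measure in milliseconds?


Quarter-note beat duration = 60000 / 181 ms
Beats per measure (3/4) = 3
One measure = 3 × 60000 / 181 = 180000 / 181 ms
= 994.5 ms


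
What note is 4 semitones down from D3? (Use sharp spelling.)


Let's work it out.
D3: chromatic position 2 in octave 3 → absolute = 3×12 + 2 = 38
Transpose down 4: 38 - 4 = 34
34 = 2×12 + 10 → A# in octave 2
Result = A#2


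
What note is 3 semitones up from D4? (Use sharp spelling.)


Reasoning:
D4: chromatic position 2 in octave 4 → absolute = 4×12 + 2 = 50
Transpose up 3: 50 + 3 = 53
53 = 4×12 + 5 → F in octave 4
Result = F4


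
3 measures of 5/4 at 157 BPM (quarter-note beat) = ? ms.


Reasoning:
Quarter-note beat duration = 60000 / 157 ms
Beats per measure (5/4) = 5
One measure = 5 × 60000 / 157 = 300000 / 157 ms
3 measures = 3 × 300000 / 157 = 900000 / 157
= 5732.5 ms


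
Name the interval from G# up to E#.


Letter names: G → E spans 6 letter names → a 6th
Semitones: G# → E# = 9 half-steps
A 6th of 9 semitones is a major 6th
= major 6th


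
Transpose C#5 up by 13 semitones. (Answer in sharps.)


Reasoning:
C#5: chromatic position 1 in octave 5 → absolute = 5×12 + 1 = 61
Transpose up 13: 61 + 13 = 74
74 = 6×12 + 2 → D in octave 6
Result = D6


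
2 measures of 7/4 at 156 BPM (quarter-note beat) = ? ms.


Solution.
Quarter-note beat duration = 60000 / 156 ms
Beats per measure (7/4) = 7
One measure = 7 × 60000 / 156 = 420000 / 156 ms
2 measures = 2 × 420000 / 156 = 840000 / 156
= 5384.6 ms


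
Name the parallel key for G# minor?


Working:
Parallel keys share the same tonic but differ in mode
G# minor → parallel is G# major
= G# major


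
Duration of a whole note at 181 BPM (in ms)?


Working:
One quarter-note beat = 60000 / BPM = 60000 / 181 ms
Whole note = 4 × quarter note
Duration = 4 × 60000 / 181 = 240000 / 181
= 1326.0 ms


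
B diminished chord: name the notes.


Diminished triad = root + minor 3rd (3 semitones) + diminished 5th (6 semitones)
A triad on B stacks thirds, so the chord tones use letter names B-D-F
Root: B
Minor 3rd above B: D
Diminished 5th above B: F
Chord = B D F


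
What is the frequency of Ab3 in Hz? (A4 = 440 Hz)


Reasoning:
f = 440 × 2^(n/12) where n = semitones from A4
Ab3: -13 semitones from A4
f = 440 × 2^(-13/12)
f = 207.65 Hz


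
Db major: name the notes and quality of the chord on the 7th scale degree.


Db major scale: Db Eb F Gb Ab Bb C
Diatonic triad on degree 7 stacks scale notes 7, 2, 4: C Eb Gb
C→Eb = 3 semitones; C→Gb = 6 semitones → diminished triad
= C Eb Gb (diminished)


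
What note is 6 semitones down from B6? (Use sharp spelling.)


B6: chromatic position 11 in octave 6 → absolute = 6×12 + 11 = 83
Transpose down 6: 83 - 6 = 77
77 = 6×12 + 5 → F in octave 6
Result = F6


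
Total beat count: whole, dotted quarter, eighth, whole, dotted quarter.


Step by step:
Beat values:
  whole = 4 beats
  dotted quarter = 1.5 beats
  eighth = 0.5 beats
  whole = 4 beats
  dotted quarter = 1.5 beats
Sum = 4 + 1.5 + 0.5 + 4 + 1.5
= 11.5 beats


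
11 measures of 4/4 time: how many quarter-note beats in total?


Time signature 4/4: the bottom number 4 means the quarter note gets one count
The top number 4 means 4 quarter-note beats per measure
Total = 4 × 11 measures
= 44 quarter-note beats


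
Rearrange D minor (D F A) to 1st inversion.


Reasoning:
Root position: D F A
1st inversion: move root up an octave
Bass note: F
Notes (bottom to top) = F A D


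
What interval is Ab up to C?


Reasoning:
Letter names: A → C spans 3 letter names → a 3rd
Semitones: Ab → C = 4 half-steps
A 3rd of 4 semitones is a major 3rd
= major 3rd


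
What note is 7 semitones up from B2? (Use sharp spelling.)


Step by step:
B2: chromatic position 11 in octave 2 → absolute = 2×12 + 11 = 35
Transpose up 7: 35 + 7 = 42
42 = 3×12 + 6 → F# in octave 3
Result = F#3


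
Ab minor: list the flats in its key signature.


Step by step:
Flat minor keys: A(0), D(1), G(2), C(3), F(4), Bb(5), Eb(6), Ab(7)
Ab minor has 7 flats
Order of flats: Bb Eb Ab Db Gb Cb Fb → first 7: Bb, Eb, Ab, Db, Gb, Cb, Fb
= Bb, Eb, Ab, Db, Gb, Cb, Fb


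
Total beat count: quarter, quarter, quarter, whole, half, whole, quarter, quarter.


Solution.
Beat values:
  quarter = 1 beat
  quarter = 1 beat
  quarter = 1 beat
  whole = 4 beats
  half = 2 beats
  whole = 4 beats
  quarter = 1 beat
  quarter = 1 beat
Sum = 1 + 1 + 1 + 4 + 2 + 4 + 1 + 1
= 15 beats


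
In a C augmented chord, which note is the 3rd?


Augmented triad = root + major 3rd (4 semitones) + augmented 5th (8 semitones)
A triad on C stacks thirds, so the chord tones use letter names C-E-G
Root: C
Major 3rd above C: E
Augmented 5th above C: G#
The 3rd = E


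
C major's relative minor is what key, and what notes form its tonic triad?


Let's work it out.
The relative minor shares the major's key signature and starts on its 6th degree
6th degree = a major 6th above the tonic; a major 6th above C is A
→ relative minor of C major is A minor
Tonic triad of A minor = root + minor 3rd + perfect 5th = A C E
= A minor; triad = A C E


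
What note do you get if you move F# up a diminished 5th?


Let's work it out.
diminished 5th: 5 letter names, 6 semitones
Letter: F + 4 → C
Pitch: F# + 6 semitones, spelled as a C → C
= C


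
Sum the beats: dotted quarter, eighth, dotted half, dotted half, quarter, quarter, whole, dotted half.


Beat values:
  dotted quarter = 1.5 beats
  eighth = 0.5 beats
  dotted half = 3 beats
  dotted half = 3 beats
  quarter = 1 beat
  quarter = 1 beat
  whole = 4 beats
  dotted half = 3 beats
Sum = 1.5 + 0.5 + 3 + 3 + 1 + 1 + 4 + 3
= 17 beats


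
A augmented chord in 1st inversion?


Let's work it out.
Root position: A C# E#
1st inversion: move root up an octave
Bass note: C#
Notes (bottom to top) = C# E# A


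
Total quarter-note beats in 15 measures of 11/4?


Step by step:
Time signature 11/4: the bottom number 4 means the quarter note gets one count
The top number 11 means 11 quarter-note beats per measure
Total = 11 × 15 measures
= 165 quarter-note beats


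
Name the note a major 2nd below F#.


A 2nd spans 2 letter names, so from F we land on E
A major 2nd = 2 semitones below F#
Spell E at that pitch: E
= E


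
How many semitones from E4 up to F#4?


Reasoning:
Absolute semitone position = octave×12 + chromatic position
E4: 4×12 + 4 = 52
F#4: 4×12 + 6 = 54
Difference = 54 - 52 = 2
= 2 semitones


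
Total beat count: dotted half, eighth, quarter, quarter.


Step by step:
Beat values:
  dotted half = 3 beats
  eighth = 0.5 beats
  quarter = 1 beat
  quarter = 1 beat
Sum = 3 + 0.5 + 1 + 1
= 5.5 beats


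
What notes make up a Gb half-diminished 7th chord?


Working:
Half-diminished 7th chord = root + minor 3rd + diminished 5th + minor 7th
Seventh chords stack in thirds, so the letter names are G-B-D-F
Root: Gb
Minor 3rd above Gb: Bbb
Diminished 5th above Gb: Dbb
Minor 7th above Gb: Fb
Chord = Gb Bbb Dbb Fb


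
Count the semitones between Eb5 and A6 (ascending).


Let's work it out.
Absolute semitone position = octave×12 + chromatic position
Eb5: 5×12 + 3 = 63
A6: 6×12 + 9 = 81
Difference = 81 - 63 = 18
= 18 semitones


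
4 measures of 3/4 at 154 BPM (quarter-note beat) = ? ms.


Let's work it out.
Quarter-note beat duration = 60000 / 154 ms
Beats per measure (3/4) = 3
One measure = 3 × 60000 / 154 = 180000 / 154 ms
4 measures = 4 × 180000 / 154 = 720000 / 154
= 4675.3 ms


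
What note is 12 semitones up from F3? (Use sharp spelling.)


Solution.
F3: chromatic position 5 in octave 3 → absolute = 3×12 + 5 = 41
Transpose up 12: 41 + 12 = 53
53 = 4×12 + 5 → F in octave 4
Result = F4


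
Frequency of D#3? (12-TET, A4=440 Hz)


Working:
f = 440 × 2^(n/12) where n = semitones from A4
D#3: -18 semitones from A4
f = 440 × 2^(-18/12)
f = 155.56 Hz


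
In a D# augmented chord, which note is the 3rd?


Solution.
Augmented triad = root + major 3rd (4 semitones) + augmented 5th (8 semitones)
A triad on D# stacks thirds, so the chord tones use letter names D-F-A
Root: D#
Major 3rd above D#: F##
Augmented 5th above D#: A##
The 3rd = F##


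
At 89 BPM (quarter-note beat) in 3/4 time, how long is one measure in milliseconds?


Working:
Quarter-note beat duration = 60000 / 89 ms
Beats per measure (3/4) = 3
One measure = 3 × 60000 / 89 = 180000 / 89 ms
= 2022.5 ms


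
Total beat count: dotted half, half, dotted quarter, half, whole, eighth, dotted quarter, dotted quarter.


Let's work it out.
Beat values:
  dotted half = 3 beats
  half = 2 beats
  dotted quarter = 1.5 beats
  half = 2 beats
  whole = 4 beats
  eighth = 0.5 beats
  dotted quarter = 1.5 beats
  dotted quarter = 1.5 beats
Sum = 3 + 2 + 1.5 + 2 + 4 + 0.5 + 1.5 + 1.5
= 16 beats


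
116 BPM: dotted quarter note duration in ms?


Step by step:
One quarter-note beat = 60000 / BPM = 60000 / 116 ms
Dotted quarter note = 3/2 × quarter note
Duration = 3/2 × 60000 / 116 = 90000 / 116
= 775.9 ms


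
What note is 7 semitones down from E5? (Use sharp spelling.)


E5: chromatic position 4 in octave 5 → absolute = 5×12 + 4 = 64
Transpose down 7: 64 - 7 = 57
57 = 4×12 + 9 → A in octave 4
Result = A4


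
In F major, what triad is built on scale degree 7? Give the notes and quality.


Working:
F major scale: F G A Bb C D E
Diatonic triad on degree 7 stacks scale notes 7, 2, 4: E G Bb
E→G = 3 semitones; E→Bb = 6 semitones → diminished triad
= E G Bb (diminished)


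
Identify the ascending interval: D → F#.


Let's work it out.
Letter names: D → F spans 3 letter names → a 3rd
Semitones: D → F# = 4 half-steps
A 3rd of 4 semitones is a major 3rd
= major 3rd


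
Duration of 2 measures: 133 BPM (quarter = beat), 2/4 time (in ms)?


Quarter-note beat duration = 60000 / 133 ms
Beats per measure (2/4) = 2
One measure = 2 × 60000 / 133 = 120000 / 133 ms
2 measures = 2 × 120000 / 133 = 240000 / 133
= 1804.5 ms


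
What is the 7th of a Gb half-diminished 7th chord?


Solution.
Half-diminished 7th chord = root + minor 3rd + diminished 5th + minor 7th
Seventh chords stack in thirds, so the letter names are G-B-D-F
Root: Gb
Minor 3rd above Gb: Bbb
Diminished 5th above Gb: Dbb
Minor 7th above Gb: Fb
The 7th = Fb


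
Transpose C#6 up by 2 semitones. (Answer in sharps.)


Step by step:
C#6: chromatic position 1 in octave 6 → absolute = 6×12 + 1 = 73
Transpose up 2: 73 + 2 = 75
75 = 6×12 + 3 → D# in octave 6
Result = D#6


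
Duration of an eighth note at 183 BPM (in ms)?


Step by step:
One quarter-note beat = 60000 / BPM = 60000 / 183 ms
Eighth note = 1/2 × quarter note
Duration = 1/2 × 60000 / 183 = 30000 / 183
= 163.9 ms


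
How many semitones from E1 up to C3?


Absolute semitone position = octave×12 + chromatic position
E1: 1×12 + 4 = 16
C3: 3×12 + 0 = 36
Difference = 36 - 16 = 20
= 20 semitones


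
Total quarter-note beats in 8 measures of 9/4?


Working:
Time signature 9/4: the bottom number 4 means the quarter note gets one count
The top number 9 means 9 quarter-note beats per measure
Total = 9 × 8 measures
= 72 quarter-note beats


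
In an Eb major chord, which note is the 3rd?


Reasoning:
Major triad = root + major 3rd (4 semitones) + perfect 5th (7 semitones)
A triad on Eb stacks thirds, so the chord tones use letter names E-G-B
Root: Eb
Major 3rd above Eb: G
Perfect 5th above Eb: Bb
The 3rd = G


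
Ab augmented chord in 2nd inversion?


Solution.
Root position: Ab C E
2nd inversion: move root and 3rd up an octave
Bass note: E
Notes (bottom to top) = E Ab C


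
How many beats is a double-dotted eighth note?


Step by step:
Base eighth note = 1/2 beats
Dot 1 adds half the previous value: +1/4
Dot 2 adds half the previous value: +1/8
One double-dotted eighth = 1/2 + 1/4 + 1/8 = 7/8
= 7/8 beats


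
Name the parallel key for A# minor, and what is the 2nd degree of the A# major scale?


Let's work it out.
Parallel keys share the same tonic but differ in mode
A# minor → parallel is A# major
A# major scale: A# B# C## D# E# F## G##
= A# major; 2nd degree = B#


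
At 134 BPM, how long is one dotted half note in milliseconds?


Reasoning:
One quarter-note beat = 60000 / BPM = 60000 / 134 ms
Dotted half note = 3 × quarter note
Duration = 3 × 60000 / 134 = 180000 / 134
= 1343.3 ms


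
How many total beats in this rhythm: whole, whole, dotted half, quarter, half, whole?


Solution.
Beat values:
  whole = 4 beats
  whole = 4 beats
  dotted half = 3 beats
  quarter = 1 beat
  half = 2 beats
  whole = 4 beats
Sum = 4 + 4 + 3 + 1 + 2 + 4
= 18 beats


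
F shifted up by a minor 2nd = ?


minor 2nd: 2 letter names, 1 semitones
Letter: F + 1 → G
Pitch: F + 1 semitones, spelled as a G → Gb
= Gb


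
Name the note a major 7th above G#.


Solution.
A 7th spans 7 letter names, so from G we land on F
A major 7th = 11 semitones above G#
Spell F at that pitch: F##
= F##


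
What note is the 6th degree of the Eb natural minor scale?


Reasoning:
Natural minor scale pattern: W-H-W-W-H-W-W (2-1-2-2-1-2-2 semitones)
Starting from Eb:
  Eb + 2 semitones → F
  F + 1 semitone → Gb
  Gb + 2 semitones → Ab
  Ab + 2 semitones → Bb
  Bb + 1 semitone → Cb
  Cb + 2 semitones → Db
  Db + 2 semitones → Eb
Scale: Eb F Gb Ab Bb Cb Db
Degree 6 = Cb


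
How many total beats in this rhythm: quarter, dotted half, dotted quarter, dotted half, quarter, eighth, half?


Working:
Beat values:
  quarter = 1 beat
  dotted half = 3 beats
  dotted quarter = 1.5 beats
  dotted half = 3 beats
  quarter = 1 beat
  eighth = 0.5 beats
  half = 2 beats
Sum = 1 + 3 + 1.5 + 3 + 1 + 0.5 + 2
= 12 beats


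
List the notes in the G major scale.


Major scale pattern: W-W-H-W-W-W-H (2-2-1-2-2-2-1 semitones)
Starting from G:
  G + 2 semitones → A
  A + 2 semitones → B
  B + 1 semitone → C
  C + 2 semitones → D
  D + 2 semitones → E
  E + 2 semitones → F#
  F# + 1 semitone → G
Scale = G A B C D E F#


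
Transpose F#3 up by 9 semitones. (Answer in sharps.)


Solution.
F#3: chromatic position 6 in octave 3 → absolute = 3×12 + 6 = 42
Transpose up 9: 42 + 9 = 51
51 = 4×12 + 3 → D# in octave 4
Result = D#4


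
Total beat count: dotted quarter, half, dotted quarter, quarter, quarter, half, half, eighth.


Step by step:
Beat values:
  dotted quarter = 1.5 beats
  half = 2 beats
  dotted quarter = 1.5 beats
  quarter = 1 beat
  quarter = 1 beat
  half = 2 beats
  half = 2 beats
  eighth = 0.5 beats
Sum = 1.5 + 2 + 1.5 + 1 + 1 + 2 + 2 + 0.5
= 11.5 beats


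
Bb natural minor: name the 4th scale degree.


Natural minor scale pattern: W-H-W-W-H-W-W (2-1-2-2-1-2-2 semitones)
Starting from Bb:
  Bb + 2 semitones → C
  C + 1 semitone → Db
  Db + 2 semitones → Eb
  Eb + 2 semitones → F
  F + 1 semitone → Gb
  Gb + 2 semitones → Ab
  Ab + 2 semitones → Bb
Scale: Bb C Db Eb F Gb Ab
Degree 4 = Eb


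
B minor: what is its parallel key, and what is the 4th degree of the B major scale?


Working:
Parallel keys share the same tonic but differ in mode
B minor → parallel is B major
B major scale: B C# D# E F# G# A#
= B major; 4th degree = E


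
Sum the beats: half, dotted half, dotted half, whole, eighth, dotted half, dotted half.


Solution.
Beat values:
  half = 2 beats
  dotted half = 3 beats
  dotted half = 3 beats
  whole = 4 beats
  eighth = 0.5 beats
  dotted half = 3 beats
  dotted half = 3 beats
Sum = 2 + 3 + 3 + 4 + 0.5 + 3 + 3
= 18.5 beats


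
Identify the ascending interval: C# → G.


Let's work it out.
Letter names: C → G spans 5 letter names → a 5th
Semitones: C# → G = 6 half-steps
A 5th of 6 semitones is a diminished 5th
= diminished 5th


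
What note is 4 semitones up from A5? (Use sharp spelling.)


Solution.
A5: chromatic position 9 in octave 5 → absolute = 5×12 + 9 = 69
Transpose up 4: 69 + 4 = 73
73 = 6×12 + 1 → C# in octave 6
Result = C#6


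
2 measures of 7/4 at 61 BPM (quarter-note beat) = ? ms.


Step by step:
Quarter-note beat duration = 60000 / 61 ms
Beats per measure (7/4) = 7
One measure = 7 × 60000 / 61 = 420000 / 61 ms
2 measures = 2 × 420000 / 61 = 840000 / 61
= 13770.5 ms


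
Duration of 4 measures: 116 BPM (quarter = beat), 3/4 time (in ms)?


Quarter-note beat duration = 60000 / 116 ms
Beats per measure (3/4) = 3
One measure = 3 × 60000 / 116 = 180000 / 116 ms
4 measures = 4 × 180000 / 116 = 720000 / 116
= 6206.9 ms


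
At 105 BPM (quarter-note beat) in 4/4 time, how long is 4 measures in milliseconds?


Quarter-note beat duration = 60000 / 105 ms
Beats per measure (4/4) = 4
One measure = 4 × 60000 / 105 = 240000 / 105 ms
4 measures = 4 × 240000 / 105 = 960000 / 105
= 9142.9 ms


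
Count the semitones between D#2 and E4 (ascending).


Working:
Absolute semitone position = octave×12 + chromatic position
D#2: 2×12 + 3 = 27
E4: 4×12 + 4 = 52
Difference = 52 - 27 = 25
= 25 semitones


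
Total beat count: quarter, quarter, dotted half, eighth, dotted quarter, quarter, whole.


Beat values:
  quarter = 1 beat
  quarter = 1 beat
  dotted half = 3 beats
  eighth = 0.5 beats
  dotted quarter = 1.5 beats
  quarter = 1 beat
  whole = 4 beats
Sum = 1 + 1 + 3 + 0.5 + 1.5 + 1 + 4
= 12 beats


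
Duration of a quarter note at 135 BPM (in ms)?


One quarter-note beat = 60000 / BPM = 60000 / 135 ms
Duration = 60000 / 135
= 444.4 ms


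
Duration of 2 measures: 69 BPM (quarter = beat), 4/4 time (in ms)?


Step by step:
Quarter-note beat duration = 60000 / 69 ms
Beats per measure (4/4) = 4
One measure = 4 × 60000 / 69 = 240000 / 69 ms
2 measures = 2 × 240000 / 69 = 480000 / 69
= 6956.5 ms


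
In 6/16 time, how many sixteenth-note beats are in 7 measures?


Step by step:
Time signature 6/16: the bottom number 16 means the sixteenth note gets one count
The top number 6 means 6 sixteenth-note beats per measure
Total = 6 × 7 measures
= 42 sixteenth-note beats


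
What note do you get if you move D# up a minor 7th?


minor 7th: 7 letter names, 10 semitones
Letter: D + 6 → C
Pitch: D# + 10 semitones, spelled as a C → C#
= C#


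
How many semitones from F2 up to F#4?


Absolute semitone position = octave×12 + chromatic position
F2: 2×12 + 5 = 29
F#4: 4×12 + 6 = 54
Difference = 54 - 29 = 25
= 25 semitones


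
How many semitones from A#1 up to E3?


Let's work it out.
Absolute semitone position = octave×12 + chromatic position
A#1: 1×12 + 10 = 22
E3: 3×12 + 4 = 40
Difference = 40 - 22 = 18
= 18 semitones


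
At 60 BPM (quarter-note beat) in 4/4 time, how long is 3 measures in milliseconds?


Step by step:
Quarter-note beat duration = 60000 / 60 ms
Beats per measure (4/4) = 4
One measure = 4 × 60000 / 60 = 240000 / 60 ms
3 measures = 3 × 240000 / 60 = 720000 / 60
= 12000.0 ms


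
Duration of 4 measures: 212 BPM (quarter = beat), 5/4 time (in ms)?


Let's work it out.
Quarter-note beat duration = 60000 / 212 ms
Beats per measure (5/4) = 5
One measure = 5 × 60000 / 212 = 300000 / 212 ms
4 measures = 4 × 300000 / 212 = 1200000 / 212
= 5660.4 ms


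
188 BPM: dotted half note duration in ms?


One quarter-note beat = 60000 / BPM = 60000 / 188 ms
Dotted half note = 3 × quarter note
Duration = 3 × 60000 / 188 = 180000 / 188
= 957.4 ms


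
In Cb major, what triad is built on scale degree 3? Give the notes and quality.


Step by step:
Cb major scale: Cb Db Eb Fb Gb Ab Bb
Diatonic triad on degree 3 stacks scale notes 3, 5, 7: Eb Gb Bb
Eb→Gb = 3 semitones; Eb→Bb = 7 semitones → minor triad
= Eb Gb Bb (minor)


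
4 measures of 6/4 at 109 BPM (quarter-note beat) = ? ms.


Reasoning:
Quarter-note beat duration = 60000 / 109 ms
Beats per measure (6/4) = 6
One measure = 6 × 60000 / 109 = 360000 / 109 ms
4 measures = 4 × 360000 / 109 = 1440000 / 109
= 13211.0 ms


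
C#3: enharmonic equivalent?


Let's work it out.
Enharmonic notes sound the same pitch but are spelled with different letter names
C# and Db name the same pitch class
= Db3


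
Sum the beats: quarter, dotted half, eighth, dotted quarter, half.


Reasoning:
Beat values:
  quarter = 1 beat
  dotted half = 3 beats
  eighth = 0.5 beats
  dotted quarter = 1.5 beats
  half = 2 beats
Sum = 1 + 3 + 0.5 + 1.5 + 2
= 8 beats


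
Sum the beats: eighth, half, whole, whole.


Solution.
Beat values:
  eighth = 0.5 beats
  half = 2 beats
  whole = 4 beats
  whole = 4 beats
Sum = 0.5 + 2 + 4 + 4
= 10.5 beats


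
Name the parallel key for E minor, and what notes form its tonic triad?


Solution.
Parallel keys share the same tonic but differ in mode
E minor → parallel is E major
Tonic triad of E major = E G# B
= E major; triad = E G# B


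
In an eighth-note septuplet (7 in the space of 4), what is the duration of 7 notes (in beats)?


Working:
Septuplet: 7 notes occupy the space of 4 eighth notes
Space = 4 × 1/2 = 2 beats
Each septuplet note = 2 / 7 = 2/7 beats
7 notes = 7 × 2/7 = 2
= 2 beats


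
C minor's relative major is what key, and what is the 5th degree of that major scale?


The relative major shares the key signature and is a minor 3rd above the minor tonic
A minor 3rd above C is Eb
→ relative major of C minor is Eb major
Eb major scale: Eb F G Ab Bb C D
= Eb major; 5th degree = Bb


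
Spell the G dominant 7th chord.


Working:
Dominant 7th chord = root + major 3rd + perfect 5th + minor 7th
Seventh chords stack in thirds, so the letter names are G-B-D-F
Root: G
Major 3rd above G: B
Perfect 5th above G: D
Minor 7th above G: F
Chord = G B D F


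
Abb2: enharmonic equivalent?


Reasoning:
Enharmonic notes sound the same pitch but are spelled with different letter names
Abb and G name the same pitch class
= G2


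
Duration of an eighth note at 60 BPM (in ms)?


One quarter-note beat = 60000 / BPM = 60000 / 60 ms
Eighth note = 1/2 × quarter note
Duration = 1/2 × 60000 / 60 = 30000 / 60
= 500.0 ms


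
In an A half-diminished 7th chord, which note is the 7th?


Step by step:
Half-diminished 7th chord = root + minor 3rd + diminished 5th + minor 7th
Seventh chords stack in thirds, so the letter names are A-C-E-G
Root: A
Minor 3rd above A: C
Diminished 5th above A: Eb
Minor 7th above A: G
The 7th = G


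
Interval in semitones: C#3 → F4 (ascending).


Let's work it out.
Absolute semitone position = octave×12 + chromatic position
C#3: 3×12 + 1 = 37
F4: 4×12 + 5 = 53
Difference = 53 - 37 = 16
= 16 semitones


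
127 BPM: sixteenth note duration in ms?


Step by step:
One quarter-note beat = 60000 / BPM = 60000 / 127 ms
Sixteenth note = 1/4 × quarter note
Duration = 1/4 × 60000 / 127 = 15000 / 127
= 118.1 ms


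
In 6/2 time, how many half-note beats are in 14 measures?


Time signature 6/2: the bottom number 2 means the half note gets one count
The top number 6 means 6 half-note beats per measure
Total = 6 × 14 measures
= 84 half-note beats


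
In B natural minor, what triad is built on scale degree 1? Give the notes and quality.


Solution.
B natural minor scale: B C# D E F# G A
Diatonic triad on degree 1 stacks scale notes 1, 3, 5: B D F#
B→D = 3 semitones; B→F# = 7 semitones → minor triad
= B D F# (minor)


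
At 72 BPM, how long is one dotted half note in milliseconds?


One quarter-note beat = 60000 / BPM = 60000 / 72 ms
Dotted half note = 3 × quarter note
Duration = 3 × 60000 / 72 = 180000 / 72
= 2500.0 ms


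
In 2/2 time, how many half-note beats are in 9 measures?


Working:
Time signature 2/2: the bottom number 2 means the half note gets one count
The top number 2 means 2 half-note beats per measure
Total = 2 × 9 measures
= 18 half-note beats


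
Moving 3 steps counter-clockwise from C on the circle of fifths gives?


Each counter-clockwise step moves down a perfect 5th (= up a perfect 4th)
From C: C → F → Bb → Eb
= Eb


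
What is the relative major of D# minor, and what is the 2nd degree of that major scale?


The relative major shares the key signature and is a minor 3rd above the minor tonic
A minor 3rd above D# is F#
→ relative major of D# minor is F# major
F# major scale: F# G# A# B C# D# E#
= F# major; 2nd degree = G#


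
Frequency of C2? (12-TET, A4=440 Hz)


Working:
f = 440 × 2^(n/12) where n = semitones from A4
C2: -33 semitones from A4
f = 440 × 2^(-33/12)
f = 65.41 Hz


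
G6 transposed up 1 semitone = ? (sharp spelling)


Solution.
G6: chromatic position 7 in octave 6 → absolute = 6×12 + 7 = 79
Transpose up 1: 79 + 1 = 80
80 = 6×12 + 8 → G# in octave 6
Result = G#6


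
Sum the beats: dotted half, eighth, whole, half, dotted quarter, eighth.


Let's work it out.
Beat values:
  dotted half = 3 beats
  eighth = 0.5 beats
  whole = 4 beats
  half = 2 beats
  dotted quarter = 1.5 beats
  eighth = 0.5 beats
Sum = 3 + 0.5 + 4 + 2 + 1.5 + 0.5
= 11.5 beats


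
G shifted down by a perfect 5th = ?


Let's work it out.
perfect 5th: 5 letter names, 7 semitones
Letter: G - 4 → C
Pitch: G - 7 semitones, spelled as a C → C
= C


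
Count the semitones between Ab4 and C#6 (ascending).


Absolute semitone position = octave×12 + chromatic position
Ab4: 4×12 + 8 = 56
C#6: 6×12 + 1 = 73
Difference = 73 - 56 = 17
= 17 semitones


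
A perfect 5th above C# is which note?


Let's work it out.
A 5th spans 5 letter names, so from C we land on G
A perfect 5th = 7 semitones above C#
Spell G at that pitch: G#
= G#


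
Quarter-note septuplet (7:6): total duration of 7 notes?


Septuplet: 7 notes occupy the space of 6 quarter notes
Space = 6 × 1 = 6 beats
Each septuplet note = 6 / 7 = 6/7 beats
7 notes = 7 × 6/7 = 6
= 6 beats


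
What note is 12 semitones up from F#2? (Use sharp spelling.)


F#2: chromatic position 6 in octave 2 → absolute = 2×12 + 6 = 30
Transpose up 12: 30 + 12 = 42
42 = 3×12 + 6 → F# in octave 3
Result = F#3


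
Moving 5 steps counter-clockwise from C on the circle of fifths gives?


Reasoning:
Each counter-clockwise step moves down a perfect 5th (= up a perfect 4th)
From C: C → F → Bb → Eb → Ab → Db
= Db


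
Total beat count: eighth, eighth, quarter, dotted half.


Beat values:
  eighth = 0.5 beats
  eighth = 0.5 beats
  quarter = 1 beat
  dotted half = 3 beats
Sum = 0.5 + 0.5 + 1 + 3
= 5 beats


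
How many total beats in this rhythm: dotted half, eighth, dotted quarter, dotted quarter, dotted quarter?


Let's work it out.
Beat values:
  dotted half = 3 beats
  eighth = 0.5 beats
  dotted quarter = 1.5 beats
  dotted quarter = 1.5 beats
  dotted quarter = 1.5 beats
Sum = 3 + 0.5 + 1.5 + 1.5 + 1.5
= 8 beats


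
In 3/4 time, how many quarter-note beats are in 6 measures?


Time signature 3/4: the bottom number 4 means the quarter note gets one count
The top number 3 means 3 quarter-note beats per measure
Total = 3 × 6 measures
= 18 quarter-note beats


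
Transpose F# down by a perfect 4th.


Working:
perfect 4th: 4 letter names, 5 semitones
Letter: F - 3 → C
Pitch: F# - 5 semitones, spelled as a C → C#
= C#


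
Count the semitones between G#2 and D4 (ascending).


Working:
Absolute semitone position = octave×12 + chromatic position
G#2: 2×12 + 8 = 32
D4: 4×12 + 2 = 50
Difference = 50 - 32 = 18
= 18 semitones


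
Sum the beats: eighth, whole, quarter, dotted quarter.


Let's work it out.
Beat values:
  eighth = 0.5 beats
  whole = 4 beats
  quarter = 1 beat
  dotted quarter = 1.5 beats
Sum = 0.5 + 4 + 1 + 1.5
= 7 beats


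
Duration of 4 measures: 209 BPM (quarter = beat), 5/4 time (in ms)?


Solution.
Quarter-note beat duration = 60000 / 209 ms
Beats per measure (5/4) = 5
One measure = 5 × 60000 / 209 = 300000 / 209 ms
4 measures = 4 × 300000 / 209 = 1200000 / 209
= 5741.6 ms


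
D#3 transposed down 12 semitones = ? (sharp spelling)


Let's work it out.
D#3: chromatic position 3 in octave 3 → absolute = 3×12 + 3 = 39
Transpose down 12: 39 - 12 = 27
27 = 2×12 + 3 → D# in octave 2
Result = D#2


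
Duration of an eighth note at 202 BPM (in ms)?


One quarter-note beat = 60000 / BPM = 60000 / 202 ms
Eighth note = 1/2 × quarter note
Duration = 1/2 × 60000 / 202 = 30000 / 202
= 148.5 ms


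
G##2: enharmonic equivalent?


Reasoning:
Enharmonic notes sound the same pitch but are spelled with different letter names
G## and A name the same pitch class
= A2


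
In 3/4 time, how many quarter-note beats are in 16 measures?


Solution.
Time signature 3/4: the bottom number 4 means the quarter note gets one count
The top number 3 means 3 quarter-note beats per measure
Total = 3 × 16 measures
= 48 quarter-note beats


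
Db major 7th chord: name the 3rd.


Step by step:
Major 7th chord = root + major 3rd + perfect 5th + major 7th
Seventh chords stack in thirds, so the letter names are D-F-A-C
Root: Db
Major 3rd above Db: F
Perfect 5th above Db: Ab
Major 7th above Db: C
The 3rd = F


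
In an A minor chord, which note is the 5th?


Let's work it out.
Minor triad = root + minor 3rd (3 semitones) + perfect 5th (7 semitones)
A triad on A stacks thirds, so the chord tones use letter names A-C-E
Root: A
Minor 3rd above A: C
Perfect 5th above A: E
The 5th = E


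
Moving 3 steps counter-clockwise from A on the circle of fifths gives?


Working:
Each counter-clockwise step moves down a perfect 5th (= up a perfect 4th)
From A: A → D → G → C
= C


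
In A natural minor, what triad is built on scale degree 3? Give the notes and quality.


Working:
A natural minor scale: A B C D E F G
Diatonic triad on degree 3 stacks scale notes 3, 5, 7: C E G
C→E = 4 semitones; C→G = 7 semitones → major triad
= C E G (major)


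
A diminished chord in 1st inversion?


Step by step:
Root position: A C Eb
1st inversion: move root up an octave
Bass note: C
Notes (bottom to top) = C Eb A


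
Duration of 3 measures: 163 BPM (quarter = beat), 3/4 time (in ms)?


Quarter-note beat duration = 60000 / 163 ms
Beats per measure (3/4) = 3
One measure = 3 × 60000 / 163 = 180000 / 163 ms
3 measures = 3 × 180000 / 163 = 540000 / 163
= 3312.9 ms


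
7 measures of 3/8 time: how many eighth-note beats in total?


Let's work it out.
Time signature 3/8: the bottom number 8 means the eighth note gets one count
The top number 3 means 3 eighth-note beats per measure
Total = 3 × 7 measures
= 21 eighth-note beats


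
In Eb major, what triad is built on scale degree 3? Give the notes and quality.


Eb major scale: Eb F G Ab Bb C D
Diatonic triad on degree 3 stacks scale notes 3, 5, 7: G Bb D
G→Bb = 3 semitones; G→D = 7 semitones → minor triad
= G Bb D (minor)


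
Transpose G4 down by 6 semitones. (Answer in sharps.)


G4: chromatic position 7 in octave 4 → absolute = 4×12 + 7 = 55
Transpose down 6: 55 - 6 = 49
49 = 4×12 + 1 → C# in octave 4
Result = C#4


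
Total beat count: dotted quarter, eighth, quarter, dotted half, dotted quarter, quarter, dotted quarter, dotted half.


Step by step:
Beat values:
  dotted quarter = 1.5 beats
  eighth = 0.5 beats
  quarter = 1 beat
  dotted half = 3 beats
  dotted quarter = 1.5 beats
  quarter = 1 beat
  dotted quarter = 1.5 beats
  dotted half = 3 beats
Sum = 1.5 + 0.5 + 1 + 3 + 1.5 + 1 + 1.5 + 3
= 13 beats


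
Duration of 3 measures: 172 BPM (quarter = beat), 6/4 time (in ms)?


Quarter-note beat duration = 60000 / 172 ms
Beats per measure (6/4) = 6
One measure = 6 × 60000 / 172 = 360000 / 172 ms
3 measures = 3 × 360000 / 172 = 1080000 / 172
= 6279.1 ms
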